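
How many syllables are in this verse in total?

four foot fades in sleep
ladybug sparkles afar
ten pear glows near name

17

Line 1: four(1) + foot(1) + fades(1) + in(1) + sleep(1) = 5
Line 2: ladybug(3) + sparkles(2) + afar(2) = 7
Line 3: ten(1) + pear(1) + glows(1) + near(1) + name(1) = 5
Total: 5 + 7 + 5 = 17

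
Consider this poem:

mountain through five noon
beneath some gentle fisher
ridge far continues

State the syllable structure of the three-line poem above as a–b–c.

Line 1: "mountain through five noon": 2+1+1+1 = 5
Line 2: "beneath some gentle fisher": 2+1+2+2 = 7
Line 3: "ridge far continues": 1+1+3 = 5

5–7–5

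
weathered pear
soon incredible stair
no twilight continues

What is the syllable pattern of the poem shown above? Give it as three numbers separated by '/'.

Line 1: "weathered pear": 2+1 = 3
Line 2: "soon incredible stair": 1+4+1 = 6
Line 3: "no twilight continues": 1+2+3 = 6

3/6/6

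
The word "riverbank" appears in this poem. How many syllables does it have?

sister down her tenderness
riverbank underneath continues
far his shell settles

3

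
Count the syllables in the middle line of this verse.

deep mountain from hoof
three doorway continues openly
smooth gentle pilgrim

9

The middle line: three (1), doorway (2), continues (3), openly (3) → 9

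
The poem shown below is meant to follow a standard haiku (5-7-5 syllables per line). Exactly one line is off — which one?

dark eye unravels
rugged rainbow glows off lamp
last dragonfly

Line 1: dark (1), eye (1), unravels (3) → 5 ✓
Line 2: rugged (2), rainbow (2), glows (1), off (1), lamp (1) → 7 ✓
Line 3: last (1), dragonfly (3) → 4 (expected 5)

The third line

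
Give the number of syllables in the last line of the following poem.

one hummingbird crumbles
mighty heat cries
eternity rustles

6

The last line: eternity(4) + rustles(2) = 6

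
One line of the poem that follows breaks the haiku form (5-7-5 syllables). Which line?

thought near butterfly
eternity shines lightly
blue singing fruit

The third line

Line 1: thought (1), near (1), butterfly (3) → 5 ✓
Line 2: eternity (4), shines (1), lightly (2) → 7 ✓
Line 3: blue (1), singing (2), fruit (1) → 4 (expected 5)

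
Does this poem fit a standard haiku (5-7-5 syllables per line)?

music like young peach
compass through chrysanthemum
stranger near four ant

Line 1: music(2) + like(1) + young(1) + peach(1) = 5 ✓
Line 2: compass(2) + through(1) + chrysanthemum(4) = 7 ✓
Line 3: stranger(2) + near(1) + four(1) + ant(1) = 5 ✓

Yes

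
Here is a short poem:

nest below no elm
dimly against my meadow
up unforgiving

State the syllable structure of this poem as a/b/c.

5/7/5

Line 1: nest(1) + below(2) + no(1) + elm(1) = 5
Line 2: dimly(2) + against(2) + my(1) + meadow(2) = 7
Line 3: up(1) + unforgiving(4) = 5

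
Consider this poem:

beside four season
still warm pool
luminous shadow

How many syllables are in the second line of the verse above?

The second line: "still warm pool": 1+1+1 = 3

3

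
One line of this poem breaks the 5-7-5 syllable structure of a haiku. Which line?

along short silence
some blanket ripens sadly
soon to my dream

The third line

Line 1: along (2), short (1), silence (2) → 5 ✓
Line 2: some (1), blanket (2), ripens (2), sadly (2) → 7 ✓
Line 3: soon (1), to (1), my (1), dream (1) → 4 (expected 5)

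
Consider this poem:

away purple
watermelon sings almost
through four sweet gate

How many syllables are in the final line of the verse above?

4

The final line: "through four sweet gate": 1+1+1+1 = 4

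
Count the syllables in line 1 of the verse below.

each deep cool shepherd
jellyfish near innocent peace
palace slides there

Line 1: each (1), deep (1), cool (1), shepherd (2) → 5

5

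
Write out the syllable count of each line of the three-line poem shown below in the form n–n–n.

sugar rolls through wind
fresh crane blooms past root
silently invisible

5–5–7

Line 1: "sugar rolls through wind": 2+1+1+1 = 5
Line 2: "fresh crane blooms past root": 1+1+1+1+1 = 5
Line 3: "silently invisible": 3+4 = 7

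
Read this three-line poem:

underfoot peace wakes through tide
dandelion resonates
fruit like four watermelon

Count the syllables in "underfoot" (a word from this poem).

"underfoot" has 3 syllables.

3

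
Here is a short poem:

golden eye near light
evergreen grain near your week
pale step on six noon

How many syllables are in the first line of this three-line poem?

5

The first line: golden (2), eye (1), near (1), light (1) → 5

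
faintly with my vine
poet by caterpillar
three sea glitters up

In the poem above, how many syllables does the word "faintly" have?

2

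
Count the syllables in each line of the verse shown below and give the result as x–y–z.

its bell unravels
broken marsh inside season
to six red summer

Line 1: its (1), bell (1), unravels (3) → 5
Line 2: broken (2), marsh (1), inside (2), season (2) → 7
Line 3: to (1), six (1), red (1), summer (2) → 5

5–7–5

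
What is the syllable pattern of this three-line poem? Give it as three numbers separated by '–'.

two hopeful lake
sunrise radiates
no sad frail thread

Line 1: two (1), hopeful (2), lake (1) → 4
Line 2: sunrise (2), radiates (3) → 5
Line 3: no (1), sad (1), frail (1), thread (1) → 4

4–5–4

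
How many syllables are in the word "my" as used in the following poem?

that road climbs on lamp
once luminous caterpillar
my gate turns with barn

"my" has 1 syllable.

1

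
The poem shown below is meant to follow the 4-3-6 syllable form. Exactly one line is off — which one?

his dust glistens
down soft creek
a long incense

The third line

Line 1: his(1) + dust(1) + glistens(2) = 4 ✓
Line 2: down(1) + soft(1) + creek(1) = 3 ✓
Line 3: a(1) + long(1) + incense(2) = 4 (expected 6)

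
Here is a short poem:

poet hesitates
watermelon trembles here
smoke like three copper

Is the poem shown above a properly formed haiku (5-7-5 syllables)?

Yes

Line 1: poet (2), hesitates (3) → 5 ✓
Line 2: watermelon (4), trembles (2), here (1) → 7 ✓
Line 3: smoke (1), like (1), three (1), copper (2) → 5 ✓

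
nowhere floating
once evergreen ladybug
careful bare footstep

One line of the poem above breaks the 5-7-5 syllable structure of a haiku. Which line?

Line 1

Line 1: nowhere(2) + floating(2) = 4 (expected 5)
Line 2: once(1) + evergreen(3) + ladybug(3) = 7 ✓
Line 3: careful(2) + bare(1) + footstep(2) = 5 ✓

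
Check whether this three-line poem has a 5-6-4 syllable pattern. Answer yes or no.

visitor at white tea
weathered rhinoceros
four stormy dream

Line 1: visitor (3), at (1), white (1), tea (1) → 6 (expected 5)
Line 2: weathered (2), rhinoceros (4) → 6 ✓
Line 3: four (1), stormy (2), dream (1) → 4 ✓

No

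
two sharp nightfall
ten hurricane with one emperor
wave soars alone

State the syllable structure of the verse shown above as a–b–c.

4–9–4

Line 1: two (1), sharp (1), nightfall (2) → 4
Line 2: ten (1), hurricane (3), with (1), one (1), emperor (3) → 9
Line 3: wave (1), soars (1), alone (2) → 4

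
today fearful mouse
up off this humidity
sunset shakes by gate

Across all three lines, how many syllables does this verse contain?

Line 1: today (2), fearful (2), mouse (1) → 5
Line 2: up (1), off (1), this (1), humidity (4) → 7
Line 3: sunset (2), shakes (1), by (1), gate (1) → 5
Total: 5 + 7 + 5 = 17

17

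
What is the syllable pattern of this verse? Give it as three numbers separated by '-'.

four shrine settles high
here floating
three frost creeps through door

5-3-5

Line 1: four (1), shrine (1), settles (2), high (1) → 5
Line 2: here (1), floating (2) → 3
Line 3: three (1), frost (1), creeps (1), through (1), door (1) → 5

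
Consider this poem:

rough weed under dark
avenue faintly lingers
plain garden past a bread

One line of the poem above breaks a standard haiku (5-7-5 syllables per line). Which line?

Line 3

Line 1: rough (1), weed (1), under (2), dark (1) → 5 ✓
Line 2: avenue (3), faintly (2), lingers (2) → 7 ✓
Line 3: plain (1), garden (2), past (1), a (1), bread (1) → 6 (expected 5)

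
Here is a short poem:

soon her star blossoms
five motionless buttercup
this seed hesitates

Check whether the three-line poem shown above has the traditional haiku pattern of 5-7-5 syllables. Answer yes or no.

Line 1: soon (1), her (1), star (1), blossoms (2) → 5 ✓
Line 2: five (1), motionless (3), buttercup (3) → 7 ✓
Line 3: this (1), seed (1), hesitates (3) → 5 ✓

Yes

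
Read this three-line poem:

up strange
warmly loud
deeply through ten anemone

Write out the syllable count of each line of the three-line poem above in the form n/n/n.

2/3/8

Line 1: "up strange": 1+1 = 2
Line 2: "warmly loud": 2+1 = 3
Line 3: "deeply through ten anemone": 2+1+1+4 = 8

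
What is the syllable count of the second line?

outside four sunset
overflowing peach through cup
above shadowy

The second line: "overflowing peach through cup": 4+1+1+1 = 7

7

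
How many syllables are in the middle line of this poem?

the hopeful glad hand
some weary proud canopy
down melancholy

7

The middle line: some (1), weary (2), proud (1), canopy (3) → 7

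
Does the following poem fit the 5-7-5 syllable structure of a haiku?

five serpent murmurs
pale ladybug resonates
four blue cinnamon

Yes

Line 1: "five serpent murmurs": 1+2+2 = 5 ✓
Line 2: "pale ladybug resonates": 1+3+3 = 7 ✓
Line 3: "four blue cinnamon": 1+1+3 = 5 ✓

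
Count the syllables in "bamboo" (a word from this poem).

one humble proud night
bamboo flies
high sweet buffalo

2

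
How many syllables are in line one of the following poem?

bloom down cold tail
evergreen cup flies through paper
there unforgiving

4

Line one: bloom(1) + down(1) + cold(1) + tail(1) = 4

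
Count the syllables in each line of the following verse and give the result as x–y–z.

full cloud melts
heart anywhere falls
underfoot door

Line 1: "full cloud melts": 1+1+1 = 3
Line 2: "heart anywhere falls": 1+3+1 = 5
Line 3: "underfoot door": 3+1 = 4

3–5–4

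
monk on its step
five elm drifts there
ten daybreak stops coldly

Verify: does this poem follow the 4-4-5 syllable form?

Line 1: monk(1) + on(1) + its(1) + step(1) = 4 ✓
Line 2: five(1) + elm(1) + drifts(1) + there(1) = 4 ✓
Line 3: ten(1) + daybreak(2) + stops(1) + coldly(2) = 6 (expected 5)

No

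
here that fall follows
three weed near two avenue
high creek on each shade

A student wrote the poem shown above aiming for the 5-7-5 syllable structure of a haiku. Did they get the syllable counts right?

Yes

Line 1: here(1) + that(1) + fall(1) + follows(2) = 5 ✓
Line 2: three(1) + weed(1) + near(1) + two(1) + avenue(3) = 7 ✓
Line 3: high(1) + creek(1) + on(1) + each(1) + shade(1) = 5 ✓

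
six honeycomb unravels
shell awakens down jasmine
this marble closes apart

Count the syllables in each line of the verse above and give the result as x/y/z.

7/7/7

Line 1: six (1), honeycomb (3), unravels (3) → 7
Line 2: shell (1), awakens (3), down (1), jasmine (2) → 7
Line 3: this (1), marble (2), closes (2), apart (2) → 7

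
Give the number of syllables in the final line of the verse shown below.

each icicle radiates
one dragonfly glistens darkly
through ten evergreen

The final line: through(1) + ten(1) + evergreen(3) = 5

5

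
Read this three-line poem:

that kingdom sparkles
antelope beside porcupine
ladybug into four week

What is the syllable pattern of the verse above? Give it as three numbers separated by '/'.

5/8/7

Line 1: "that kingdom sparkles": 1+2+2 = 5
Line 2: "antelope beside porcupine": 3+2+3 = 8
Line 3: "ladybug into four week": 3+2+1+1 = 7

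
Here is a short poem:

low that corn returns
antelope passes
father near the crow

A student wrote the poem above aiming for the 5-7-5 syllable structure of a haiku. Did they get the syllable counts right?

No

Line 1: low(1) + that(1) + corn(1) + returns(2) = 5 ✓
Line 2: antelope(3) + passes(2) = 5 (expected 7)
Line 3: father(2) + near(1) + the(1) + crow(1) = 5 ✓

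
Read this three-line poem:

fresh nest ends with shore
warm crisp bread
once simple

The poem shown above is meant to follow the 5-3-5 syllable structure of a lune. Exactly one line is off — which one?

Line 1: fresh(1) + nest(1) + ends(1) + with(1) + shore(1) = 5 ✓
Line 2: warm(1) + crisp(1) + bread(1) = 3 ✓
Line 3: once(1) + simple(2) = 3 (expected 5)

Line 3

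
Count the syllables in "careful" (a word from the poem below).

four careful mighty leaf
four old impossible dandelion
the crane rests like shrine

2

"careful" has 2 syllables.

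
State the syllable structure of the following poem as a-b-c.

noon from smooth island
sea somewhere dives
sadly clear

Line 1: noon (1), from (1), smooth (1), island (2) → 5
Line 2: sea (1), somewhere (2), dives (1) → 4
Line 3: sadly (2), clear (1) → 3

5-4-3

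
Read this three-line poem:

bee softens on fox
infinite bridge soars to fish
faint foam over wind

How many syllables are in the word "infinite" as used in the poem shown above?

"infinite" has 3 syllables.

3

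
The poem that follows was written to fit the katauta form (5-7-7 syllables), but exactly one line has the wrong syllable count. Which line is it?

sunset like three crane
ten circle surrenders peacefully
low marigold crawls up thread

The second line

Line 1: sunset (2), like (1), three (1), crane (1) → 5 ✓
Line 2: ten (1), circle (2), surrenders (3), peacefully (3) → 9 (expected 7)
Line 3: low (1), marigold (3), crawls (1), up (1), thread (1) → 7 ✓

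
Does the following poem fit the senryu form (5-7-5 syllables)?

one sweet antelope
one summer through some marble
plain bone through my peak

Line 1: "one sweet antelope": 1+1+3 = 5 ✓
Line 2: "one summer through some marble": 1+2+1+1+2 = 7 ✓
Line 3: "plain bone through my peak": 1+1+1+1+1 = 5 ✓

Yes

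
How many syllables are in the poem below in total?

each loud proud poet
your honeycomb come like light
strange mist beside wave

Line 1: each (1), loud (1), proud (1), poet (2) → 5
Line 2: your (1), honeycomb (3), come (1), like (1), light (1) → 7
Line 3: strange (1), mist (1), beside (2), wave (1) → 5
Total: 5 + 7 + 5 = 17

17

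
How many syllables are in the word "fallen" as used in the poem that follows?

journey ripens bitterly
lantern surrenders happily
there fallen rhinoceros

"fallen" has 2 syllables.

2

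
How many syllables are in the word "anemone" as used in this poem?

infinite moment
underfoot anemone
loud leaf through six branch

4

"anemone" has 4 syllables.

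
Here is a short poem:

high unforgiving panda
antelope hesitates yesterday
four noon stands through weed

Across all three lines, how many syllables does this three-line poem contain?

21

Line 1: high (1), unforgiving (4), panda (2) → 7
Line 2: antelope (3), hesitates (3), yesterday (3) → 9
Line 3: four (1), noon (1), stands (1), through (1), weed (1) → 5
Total: 7 + 9 + 5 = 21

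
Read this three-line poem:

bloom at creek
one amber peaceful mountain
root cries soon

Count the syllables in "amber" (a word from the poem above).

2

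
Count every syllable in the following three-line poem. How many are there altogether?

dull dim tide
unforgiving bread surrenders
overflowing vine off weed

Line 1: dull (1), dim (1), tide (1) → 3
Line 2: unforgiving (4), bread (1), surrenders (3) → 8
Line 3: overflowing (4), vine (1), off (1), weed (1) → 7
Total: 3 + 8 + 7 = 18

18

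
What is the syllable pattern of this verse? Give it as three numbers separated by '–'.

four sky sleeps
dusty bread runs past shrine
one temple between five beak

3–6–7

Line 1: four (1), sky (1), sleeps (1) → 3
Line 2: dusty (2), bread (1), runs (1), past (1), shrine (1) → 6
Line 3: one (1), temple (2), between (2), five (1), beak (1) → 7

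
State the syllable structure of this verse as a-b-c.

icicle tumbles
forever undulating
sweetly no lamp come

5-7-5

Line 1: "icicle tumbles": 3+2 = 5
Line 2: "forever undulating": 3+4 = 7
Line 3: "sweetly no lamp come": 2+1+1+1 = 5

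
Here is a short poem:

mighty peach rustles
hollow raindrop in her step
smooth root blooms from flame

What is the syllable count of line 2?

7

Line 2: "hollow raindrop in her step": 2+2+1+1+1 = 7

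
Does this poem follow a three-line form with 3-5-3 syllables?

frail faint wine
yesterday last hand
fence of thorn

Yes

Line 1: frail (1), faint (1), wine (1) → 3 ✓
Line 2: yesterday (3), last (1), hand (1) → 5 ✓
Line 3: fence (1), of (1), thorn (1) → 3 ✓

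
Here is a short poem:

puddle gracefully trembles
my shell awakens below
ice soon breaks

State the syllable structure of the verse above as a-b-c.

Line 1: puddle (2), gracefully (3), trembles (2) → 7
Line 2: my (1), shell (1), awakens (3), below (2) → 7
Line 3: ice (1), soon (1), breaks (1) → 3

7-7-3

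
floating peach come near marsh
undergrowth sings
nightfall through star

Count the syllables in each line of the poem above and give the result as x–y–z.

Line 1: floating (2), peach (1), come (1), near (1), marsh (1) → 6
Line 2: undergrowth (3), sings (1) → 4
Line 3: nightfall (2), through (1), star (1) → 4

6–4–4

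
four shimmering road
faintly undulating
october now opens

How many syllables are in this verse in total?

Line 1: four (1), shimmering (3), road (1) → 5
Line 2: faintly (2), undulating (4) → 6
Line 3: october (3), now (1), opens (2) → 6
Total: 5 + 6 + 6 = 17

17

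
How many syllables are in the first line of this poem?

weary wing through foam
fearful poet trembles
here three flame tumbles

5

The first line: weary (2), wing (1), through (1), foam (1) → 5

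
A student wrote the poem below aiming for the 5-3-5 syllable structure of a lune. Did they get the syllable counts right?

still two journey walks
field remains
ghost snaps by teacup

Line 1: "still two journey walks": 1+1+2+1 = 5 ✓
Line 2: "field remains": 1+2 = 3 ✓
Line 3: "ghost snaps by teacup": 1+1+1+2 = 5 ✓

Yes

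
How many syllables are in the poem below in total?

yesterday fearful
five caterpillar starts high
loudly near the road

Line 1: "yesterday fearful": 3+2 = 5
Line 2: "five caterpillar starts high": 1+4+1+1 = 7
Line 3: "loudly near the road": 2+1+1+1 = 5
Total: 5 + 7 + 5 = 17

17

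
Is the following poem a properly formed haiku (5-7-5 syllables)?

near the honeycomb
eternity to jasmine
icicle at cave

Yes

Line 1: "near the honeycomb": 1+1+3 = 5 ✓
Line 2: "eternity to jasmine": 4+1+2 = 7 ✓
Line 3: "icicle at cave": 3+1+1 = 5 ✓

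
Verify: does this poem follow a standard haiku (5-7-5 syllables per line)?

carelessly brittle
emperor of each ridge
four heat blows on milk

Line 1: carelessly(3) + brittle(2) = 5 ✓
Line 2: emperor(3) + of(1) + each(1) + ridge(1) = 6 (expected 7)
Line 3: four(1) + heat(1) + blows(1) + on(1) + milk(1) = 5 ✓

No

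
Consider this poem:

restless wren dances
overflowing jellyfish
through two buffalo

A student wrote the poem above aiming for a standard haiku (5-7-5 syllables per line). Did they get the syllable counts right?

Line 1: "restless wren dances": 2+1+2 = 5 ✓
Line 2: "overflowing jellyfish": 4+3 = 7 ✓
Line 3: "through two buffalo": 1+1+3 = 5 ✓

Yes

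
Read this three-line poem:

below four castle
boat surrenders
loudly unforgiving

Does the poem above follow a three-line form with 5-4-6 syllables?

Line 1: below (2), four (1), castle (2) → 5 ✓
Line 2: boat (1), surrenders (3) → 4 ✓
Line 3: loudly (2), unforgiving (4) → 6 ✓

Yes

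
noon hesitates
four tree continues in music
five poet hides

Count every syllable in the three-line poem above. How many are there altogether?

16

Line 1: "noon hesitates": 1+3 = 4
Line 2: "four tree continues in music": 1+1+3+1+2 = 8
Line 3: "five poet hides": 1+2+1 = 4
Total: 4 + 8 + 4 = 16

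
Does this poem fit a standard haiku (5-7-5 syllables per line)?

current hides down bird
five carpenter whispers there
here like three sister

Yes

Line 1: "current hides down bird": 2+1+1+1 = 5 ✓
Line 2: "five carpenter whispers there": 1+3+2+1 = 7 ✓
Line 3: "here like three sister": 1+1+1+2 = 5 ✓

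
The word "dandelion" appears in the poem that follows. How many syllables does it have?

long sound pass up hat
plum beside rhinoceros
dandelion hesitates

4

"dandelion" has 4 syllables.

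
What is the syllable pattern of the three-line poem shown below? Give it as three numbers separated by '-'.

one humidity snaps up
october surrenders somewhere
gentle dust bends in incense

Line 1: one (1), humidity (4), snaps (1), up (1) → 7
Line 2: october (3), surrenders (3), somewhere (2) → 8
Line 3: gentle (2), dust (1), bends (1), in (1), incense (2) → 7

7-8-7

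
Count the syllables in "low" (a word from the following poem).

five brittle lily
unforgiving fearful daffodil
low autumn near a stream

1

"low" has 1 syllable.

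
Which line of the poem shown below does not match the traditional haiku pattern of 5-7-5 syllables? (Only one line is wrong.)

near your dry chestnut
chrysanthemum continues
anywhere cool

Line 3

Line 1: near(1) + your(1) + dry(1) + chestnut(2) = 5 ✓
Line 2: chrysanthemum(4) + continues(3) = 7 ✓
Line 3: anywhere(3) + cool(1) = 4 (expected 5)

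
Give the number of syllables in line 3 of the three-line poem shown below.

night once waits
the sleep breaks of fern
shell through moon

Line 3: shell (1), through (1), moon (1) → 3

3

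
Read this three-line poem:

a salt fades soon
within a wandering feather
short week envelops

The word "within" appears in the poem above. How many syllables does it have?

2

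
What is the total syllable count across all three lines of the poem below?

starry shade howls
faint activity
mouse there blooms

Line 1: "starry shade howls": 2+1+1 = 4
Line 2: "faint activity": 1+4 = 5
Line 3: "mouse there blooms": 1+1+1 = 3
Total: 4 + 5 + 3 = 12

12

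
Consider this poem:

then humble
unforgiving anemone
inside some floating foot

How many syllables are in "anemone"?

"anemone" has 4 syllables.

4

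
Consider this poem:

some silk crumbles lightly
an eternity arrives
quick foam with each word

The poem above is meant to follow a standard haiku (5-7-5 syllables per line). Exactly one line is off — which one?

Line 1

Line 1: "some silk crumbles lightly": 1+1+2+2 = 6 (expected 5)
Line 2: "an eternity arrives": 1+4+2 = 7 ✓
Line 3: "quick foam with each word": 1+1+1+1+1 = 5 ✓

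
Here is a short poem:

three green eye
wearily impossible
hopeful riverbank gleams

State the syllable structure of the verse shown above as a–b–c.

3–7–6

Line 1: three (1), green (1), eye (1) → 3
Line 2: wearily (3), impossible (4) → 7
Line 3: hopeful (2), riverbank (3), gleams (1) → 6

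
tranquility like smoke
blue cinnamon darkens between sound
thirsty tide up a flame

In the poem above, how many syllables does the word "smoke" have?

1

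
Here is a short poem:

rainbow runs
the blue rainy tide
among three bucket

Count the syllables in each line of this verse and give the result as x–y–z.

Line 1: "rainbow runs": 2+1 = 3
Line 2: "the blue rainy tide": 1+1+2+1 = 5
Line 3: "among three bucket": 2+1+2 = 5

3–5–5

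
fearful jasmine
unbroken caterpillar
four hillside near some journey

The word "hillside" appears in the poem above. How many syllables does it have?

2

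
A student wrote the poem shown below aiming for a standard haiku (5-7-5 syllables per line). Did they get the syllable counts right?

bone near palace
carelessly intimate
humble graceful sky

No

Line 1: bone (1), near (1), palace (2) → 4 (expected 5)
Line 2: carelessly (3), intimate (3) → 6 (expected 7)
Line 3: humble (2), graceful (2), sky (1) → 5 ✓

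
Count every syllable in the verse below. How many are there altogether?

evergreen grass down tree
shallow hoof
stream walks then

Line 1: evergreen(3) + grass(1) + down(1) + tree(1) = 6
Line 2: shallow(2) + hoof(1) = 3
Line 3: stream(1) + walks(1) + then(1) = 3
Total: 6 + 3 + 3 = 12

12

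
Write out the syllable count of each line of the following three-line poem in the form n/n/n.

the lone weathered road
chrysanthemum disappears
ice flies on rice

5/7/4

Line 1: the(1) + lone(1) + weathered(2) + road(1) = 5
Line 2: chrysanthemum(4) + disappears(3) = 7
Line 3: ice(1) + flies(1) + on(1) + rice(1) = 4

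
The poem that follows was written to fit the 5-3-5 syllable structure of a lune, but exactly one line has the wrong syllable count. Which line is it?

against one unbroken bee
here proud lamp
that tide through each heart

Line 1

Line 1: against(2) + one(1) + unbroken(3) + bee(1) = 7 (expected 5)
Line 2: here(1) + proud(1) + lamp(1) = 3 ✓
Line 3: that(1) + tide(1) + through(1) + each(1) + heart(1) = 5 ✓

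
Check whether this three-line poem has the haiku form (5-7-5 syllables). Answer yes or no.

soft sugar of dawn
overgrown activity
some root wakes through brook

Line 1: "soft sugar of dawn": 1+2+1+1 = 5 ✓
Line 2: "overgrown activity": 3+4 = 7 ✓
Line 3: "some root wakes through brook": 1+1+1+1+1 = 5 ✓

Yes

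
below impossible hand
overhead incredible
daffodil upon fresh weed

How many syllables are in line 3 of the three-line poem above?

Line 3: "daffodil upon fresh weed": 3+2+1+1 = 7

7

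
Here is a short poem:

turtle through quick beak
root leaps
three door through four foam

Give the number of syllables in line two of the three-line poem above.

2

Line two: "root leaps": 1+1 = 2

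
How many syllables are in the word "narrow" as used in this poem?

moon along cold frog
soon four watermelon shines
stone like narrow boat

2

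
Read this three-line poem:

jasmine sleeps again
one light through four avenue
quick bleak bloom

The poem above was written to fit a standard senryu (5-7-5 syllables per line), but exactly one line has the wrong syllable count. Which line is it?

Line 1: "jasmine sleeps again": 2+1+2 = 5 ✓
Line 2: "one light through four avenue": 1+1+1+1+3 = 7 ✓
Line 3: "quick bleak bloom": 1+1+1 = 3 (expected 5)

Line 3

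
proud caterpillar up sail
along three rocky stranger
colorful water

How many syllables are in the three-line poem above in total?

Line 1: proud(1) + caterpillar(4) + up(1) + sail(1) = 7
Line 2: along(2) + three(1) + rocky(2) + stranger(2) = 7
Line 3: colorful(3) + water(2) = 5
Total: 7 + 7 + 5 = 19

19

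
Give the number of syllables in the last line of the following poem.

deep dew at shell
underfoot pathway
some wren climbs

3

The last line: some (1), wren (1), climbs (1) → 3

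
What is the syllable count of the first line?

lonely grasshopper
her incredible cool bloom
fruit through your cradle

The first line: lonely(2) + grasshopper(3) = 5

5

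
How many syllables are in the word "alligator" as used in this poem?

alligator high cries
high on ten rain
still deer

4

"alligator" has 4 syllables.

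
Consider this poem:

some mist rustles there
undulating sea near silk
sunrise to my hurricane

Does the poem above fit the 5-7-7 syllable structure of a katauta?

Yes

Line 1: some(1) + mist(1) + rustles(2) + there(1) = 5 ✓
Line 2: undulating(4) + sea(1) + near(1) + silk(1) = 7 ✓
Line 3: sunrise(2) + to(1) + my(1) + hurricane(3) = 7 ✓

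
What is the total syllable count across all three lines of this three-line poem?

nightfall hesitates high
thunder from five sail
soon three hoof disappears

17

Line 1: nightfall(2) + hesitates(3) + high(1) = 6
Line 2: thunder(2) + from(1) + five(1) + sail(1) = 5
Line 3: soon(1) + three(1) + hoof(1) + disappears(3) = 6
Total: 6 + 5 + 6 = 17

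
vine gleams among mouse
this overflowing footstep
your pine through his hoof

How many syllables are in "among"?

2

"among" has 2 syllables.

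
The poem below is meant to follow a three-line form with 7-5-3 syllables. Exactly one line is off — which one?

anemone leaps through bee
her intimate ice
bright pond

The third line

Line 1: anemone(4) + leaps(1) + through(1) + bee(1) = 7 ✓
Line 2: her(1) + intimate(3) + ice(1) = 5 ✓
Line 3: bright(1) + pond(1) = 2 (expected 3)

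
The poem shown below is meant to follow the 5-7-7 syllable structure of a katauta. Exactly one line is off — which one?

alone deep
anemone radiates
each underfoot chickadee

Line 1

Line 1: alone(2) + deep(1) = 3 (expected 5)
Line 2: anemone(4) + radiates(3) = 7 ✓
Line 3: each(1) + underfoot(3) + chickadee(3) = 7 ✓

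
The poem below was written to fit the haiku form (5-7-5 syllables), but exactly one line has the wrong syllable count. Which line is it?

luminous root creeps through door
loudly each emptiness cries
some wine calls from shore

Line 1

Line 1: luminous(3) + root(1) + creeps(1) + through(1) + door(1) = 7 (expected 5)
Line 2: loudly(2) + each(1) + emptiness(3) + cries(1) = 7 ✓
Line 3: some(1) + wine(1) + calls(1) + from(1) + shore(1) = 5 ✓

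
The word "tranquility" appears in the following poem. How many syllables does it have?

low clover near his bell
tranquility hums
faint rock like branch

4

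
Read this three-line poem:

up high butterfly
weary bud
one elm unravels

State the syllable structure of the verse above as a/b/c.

5/3/5

Line 1: "up high butterfly": 1+1+3 = 5
Line 2: "weary bud": 2+1 = 3
Line 3: "one elm unravels": 1+1+3 = 5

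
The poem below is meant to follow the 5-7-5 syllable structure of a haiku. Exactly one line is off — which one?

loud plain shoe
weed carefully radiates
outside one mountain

Line 1: loud(1) + plain(1) + shoe(1) = 3 (expected 5)
Line 2: weed(1) + carefully(3) + radiates(3) = 7 ✓
Line 3: outside(2) + one(1) + mountain(2) = 5 ✓

The first line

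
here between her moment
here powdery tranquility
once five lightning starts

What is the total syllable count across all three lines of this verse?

Line 1: "here between her moment": 1+2+1+2 = 6
Line 2: "here powdery tranquility": 1+3+4 = 8
Line 3: "once five lightning starts": 1+1+2+1 = 5
Total: 6 + 8 + 5 = 19

19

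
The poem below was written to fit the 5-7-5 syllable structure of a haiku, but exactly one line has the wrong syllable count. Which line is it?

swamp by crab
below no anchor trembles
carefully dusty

Line 1: swamp(1) + by(1) + crab(1) = 3 (expected 5)
Line 2: below(2) + no(1) + anchor(2) + trembles(2) = 7 ✓
Line 3: carefully(3) + dusty(2) = 5 ✓

The first line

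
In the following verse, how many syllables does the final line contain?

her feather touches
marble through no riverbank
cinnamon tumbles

The final line: cinnamon(3) + tumbles(2) = 5

5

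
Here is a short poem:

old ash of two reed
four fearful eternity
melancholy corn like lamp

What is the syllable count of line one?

5

Line one: old (1), ash (1), of (1), two (1), reed (1) → 5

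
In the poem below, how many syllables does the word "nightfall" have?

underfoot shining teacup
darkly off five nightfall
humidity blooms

2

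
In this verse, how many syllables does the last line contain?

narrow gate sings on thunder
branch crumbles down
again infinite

The last line: again (2), infinite (3) → 5

5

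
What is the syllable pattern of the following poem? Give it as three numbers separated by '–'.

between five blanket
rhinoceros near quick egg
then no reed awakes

Line 1: between (2), five (1), blanket (2) → 5
Line 2: rhinoceros (4), near (1), quick (1), egg (1) → 7
Line 3: then (1), no (1), reed (1), awakes (2) → 5

5–7–5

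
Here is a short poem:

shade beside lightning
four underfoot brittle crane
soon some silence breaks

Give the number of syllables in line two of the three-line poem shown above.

Line two: "four underfoot brittle crane": 1+3+2+1 = 7

7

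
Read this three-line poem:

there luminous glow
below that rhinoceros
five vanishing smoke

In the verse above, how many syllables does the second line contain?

The second line: below (2), that (1), rhinoceros (4) → 7

7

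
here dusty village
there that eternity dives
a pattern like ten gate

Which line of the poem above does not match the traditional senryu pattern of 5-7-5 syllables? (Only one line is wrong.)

Line 1: "here dusty village": 1+2+2 = 5 ✓
Line 2: "there that eternity dives": 1+1+4+1 = 7 ✓
Line 3: "a pattern like ten gate": 1+2+1+1+1 = 6 (expected 5)

Line 3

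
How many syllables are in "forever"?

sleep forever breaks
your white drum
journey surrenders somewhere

3

"forever" has 3 syllables.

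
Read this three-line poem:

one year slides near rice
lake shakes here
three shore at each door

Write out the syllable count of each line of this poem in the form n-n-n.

5-3-5

Line 1: one (1), year (1), slides (1), near (1), rice (1) → 5
Line 2: lake (1), shakes (1), here (1) → 3
Line 3: three (1), shore (1), at (1), each (1), door (1) → 5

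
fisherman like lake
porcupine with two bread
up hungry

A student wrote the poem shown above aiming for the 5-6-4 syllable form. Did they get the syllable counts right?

Line 1: fisherman (3), like (1), lake (1) → 5 ✓
Line 2: porcupine (3), with (1), two (1), bread (1) → 6 ✓
Line 3: up (1), hungry (2) → 3 (expected 4)

No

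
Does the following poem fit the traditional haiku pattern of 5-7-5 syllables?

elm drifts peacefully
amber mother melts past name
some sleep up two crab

Yes

Line 1: elm (1), drifts (1), peacefully (3) → 5 ✓
Line 2: amber (2), mother (2), melts (1), past (1), name (1) → 7 ✓
Line 3: some (1), sleep (1), up (1), two (1), crab (1) → 5 ✓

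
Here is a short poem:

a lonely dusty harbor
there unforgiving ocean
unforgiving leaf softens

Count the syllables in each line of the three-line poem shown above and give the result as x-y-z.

Line 1: "a lonely dusty harbor": 1+2+2+2 = 7
Line 2: "there unforgiving ocean": 1+4+2 = 7
Line 3: "unforgiving leaf softens": 4+1+2 = 7

7-7-7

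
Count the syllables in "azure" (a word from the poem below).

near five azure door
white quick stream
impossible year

"azure" has 2 syllables.

2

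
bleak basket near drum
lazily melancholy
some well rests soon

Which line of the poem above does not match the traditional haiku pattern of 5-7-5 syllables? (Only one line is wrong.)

Line 3

Line 1: "bleak basket near drum": 1+2+1+1 = 5 ✓
Line 2: "lazily melancholy": 3+4 = 7 ✓
Line 3: "some well rests soon": 1+1+1+1 = 4 (expected 5)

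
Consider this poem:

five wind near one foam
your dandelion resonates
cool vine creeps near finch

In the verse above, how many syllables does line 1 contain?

5

Line 1: five(1) + wind(1) + near(1) + one(1) + foam(1) = 5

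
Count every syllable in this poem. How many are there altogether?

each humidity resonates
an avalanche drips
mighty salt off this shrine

Line 1: each (1), humidity (4), resonates (3) → 8
Line 2: an (1), avalanche (3), drips (1) → 5
Line 3: mighty (2), salt (1), off (1), this (1), shrine (1) → 6
Total: 8 + 5 + 6 = 19

19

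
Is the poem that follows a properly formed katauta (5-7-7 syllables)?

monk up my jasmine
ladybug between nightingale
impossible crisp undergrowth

No

Line 1: monk(1) + up(1) + my(1) + jasmine(2) = 5 ✓
Line 2: ladybug(3) + between(2) + nightingale(3) = 8 (expected 7)
Line 3: impossible(4) + crisp(1) + undergrowth(3) = 8 (expected 7)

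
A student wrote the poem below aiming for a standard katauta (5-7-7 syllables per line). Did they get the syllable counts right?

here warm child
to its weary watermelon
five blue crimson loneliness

Line 1: here(1) + warm(1) + child(1) = 3 (expected 5)
Line 2: to(1) + its(1) + weary(2) + watermelon(4) = 8 (expected 7)
Line 3: five(1) + blue(1) + crimson(2) + loneliness(3) = 7 ✓

No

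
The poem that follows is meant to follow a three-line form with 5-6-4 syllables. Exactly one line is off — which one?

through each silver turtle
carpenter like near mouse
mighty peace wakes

Line 1

Line 1: through (1), each (1), silver (2), turtle (2) → 6 (expected 5)
Line 2: carpenter (3), like (1), near (1), mouse (1) → 6 ✓
Line 3: mighty (2), peace (1), wakes (1) → 4 ✓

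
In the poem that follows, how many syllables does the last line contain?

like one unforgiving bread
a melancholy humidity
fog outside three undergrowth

The last line: fog (1), outside (2), three (1), undergrowth (3) → 7

7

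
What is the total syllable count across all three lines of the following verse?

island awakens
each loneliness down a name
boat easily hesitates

19

Line 1: island(2) + awakens(3) = 5
Line 2: each(1) + loneliness(3) + down(1) + a(1) + name(1) = 7
Line 3: boat(1) + easily(3) + hesitates(3) = 7
Total: 5 + 7 + 7 = 19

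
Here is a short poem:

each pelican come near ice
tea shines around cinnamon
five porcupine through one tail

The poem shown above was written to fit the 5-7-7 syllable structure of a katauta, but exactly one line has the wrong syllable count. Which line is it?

Line 1

Line 1: "each pelican come near ice": 1+3+1+1+1 = 7 (expected 5)
Line 2: "tea shines around cinnamon": 1+1+2+3 = 7 ✓
Line 3: "five porcupine through one tail": 1+3+1+1+1 = 7 ✓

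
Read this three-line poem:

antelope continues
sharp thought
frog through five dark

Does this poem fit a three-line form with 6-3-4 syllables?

Line 1: antelope (3), continues (3) → 6 ✓
Line 2: sharp (1), thought (1) → 2 (expected 3)
Line 3: frog (1), through (1), five (1), dark (1) → 4 ✓

No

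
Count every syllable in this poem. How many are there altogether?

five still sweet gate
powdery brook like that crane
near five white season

16

Line 1: five (1), still (1), sweet (1), gate (1) → 4
Line 2: powdery (3), brook (1), like (1), that (1), crane (1) → 7
Line 3: near (1), five (1), white (1), season (2) → 5
Total: 4 + 7 + 5 = 16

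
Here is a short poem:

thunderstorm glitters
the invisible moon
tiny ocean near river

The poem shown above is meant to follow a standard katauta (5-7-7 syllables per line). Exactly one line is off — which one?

Line 2

Line 1: thunderstorm(3) + glitters(2) = 5 ✓
Line 2: the(1) + invisible(4) + moon(1) = 6 (expected 7)
Line 3: tiny(2) + ocean(2) + near(1) + river(2) = 7 ✓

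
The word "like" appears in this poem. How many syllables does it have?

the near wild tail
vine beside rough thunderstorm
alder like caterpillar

"like" has 1 syllable.

1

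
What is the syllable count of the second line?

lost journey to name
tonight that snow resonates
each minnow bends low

The second line: tonight (2), that (1), snow (1), resonates (3) → 7

7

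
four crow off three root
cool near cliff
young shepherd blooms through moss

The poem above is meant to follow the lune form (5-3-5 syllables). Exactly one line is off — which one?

Line 1: four(1) + crow(1) + off(1) + three(1) + root(1) = 5 ✓
Line 2: cool(1) + near(1) + cliff(1) = 3 ✓
Line 3: young(1) + shepherd(2) + blooms(1) + through(1) + moss(1) = 6 (expected 5)

The third line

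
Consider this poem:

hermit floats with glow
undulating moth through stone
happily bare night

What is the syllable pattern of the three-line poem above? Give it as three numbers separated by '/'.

Line 1: hermit (2), floats (1), with (1), glow (1) → 5
Line 2: undulating (4), moth (1), through (1), stone (1) → 7
Line 3: happily (3), bare (1), night (1) → 5

5/7/5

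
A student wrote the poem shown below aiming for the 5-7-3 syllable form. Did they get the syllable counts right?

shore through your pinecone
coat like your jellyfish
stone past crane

Line 1: shore (1), through (1), your (1), pinecone (2) → 5 ✓
Line 2: coat (1), like (1), your (1), jellyfish (3) → 6 (expected 7)
Line 3: stone (1), past (1), crane (1) → 3 ✓

No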